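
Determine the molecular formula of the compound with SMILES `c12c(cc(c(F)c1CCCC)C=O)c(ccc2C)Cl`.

C16H16ClFO

Heavy atoms from the SMILES: 16 C, 1 Cl, 1 F, 1 O.
Implicit hydrogens by atom environment:
  7 × C (aromatic): no H
  3 × C: 2 H each → 6
  3 × C (aromatic): 1 H each → 3
  2 × C: 3 H each → 6
  1 × C: 1 H
  1 × Cl: no H
  1 × F: no H
  1 × O: no H
  Total hydrogens = 16.
Molecular formula: C16H16ClFO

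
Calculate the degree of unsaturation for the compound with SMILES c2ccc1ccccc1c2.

Molecular formula from the SMILES: C10H8.
DoU = (2C + 2 + N − H − X)/2 = (2·10 + 2 + 0 − 8 − 0)/2 = 14/2 = 7.
(Structurally: 2 ring(s) + 5 π bond(s) = 7.)

7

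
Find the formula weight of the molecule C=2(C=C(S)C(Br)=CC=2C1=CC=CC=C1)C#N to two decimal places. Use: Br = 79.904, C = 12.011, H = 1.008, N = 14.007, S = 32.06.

Molecular formula: C13H8BrNS.
M = 1×79.904 + 13×12.011 + 8×1.008 + 1×14.007 + 1×32.06 = 290.18 g/mol.

290.18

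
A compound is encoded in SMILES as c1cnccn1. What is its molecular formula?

Heavy atoms from the SMILES: 4 C, 2 N.
Implicit hydrogens by atom environment:
  4 × C (aromatic): 1 H each → 4
  2 × N (aromatic): no H
  Total hydrogens = 4.
Molecular formula: C4H4N2

C4H4N2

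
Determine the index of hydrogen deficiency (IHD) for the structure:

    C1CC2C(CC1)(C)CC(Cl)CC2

Molecular formula from the SMILES: C11H19Cl.
DoU = (2C + 2 + N − H − X)/2 = (2·11 + 2 + 0 − 19 − 1)/2 = 4/2 = 2.
(Structurally: 2 ring(s) + 0 π bond(s) = 2.)

2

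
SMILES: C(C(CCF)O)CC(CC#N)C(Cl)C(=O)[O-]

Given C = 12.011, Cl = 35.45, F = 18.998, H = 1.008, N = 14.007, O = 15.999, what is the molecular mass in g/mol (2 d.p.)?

250.67

Molecular formula: C10H14ClFNO3-.
M = 10×12.011 + 1×35.45 + 1×18.998 + 14×1.008 + 1×14.007 + 3×15.999 = 250.67 g/mol.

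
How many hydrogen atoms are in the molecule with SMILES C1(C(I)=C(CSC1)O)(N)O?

8

Hydrogens are implicit in SMILES; fill each atom to its normal valence:
  3 × C: no H
  2 × C: 2 H each → 4
  2 × O: 1 H each → 2
  1 × I: no H
  1 × N: 2 H
  1 × S: no H
  Total hydrogens = 8.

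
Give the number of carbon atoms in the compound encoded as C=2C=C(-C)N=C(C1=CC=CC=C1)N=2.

The symbol for carbon appears 11 times in the SMILES.

11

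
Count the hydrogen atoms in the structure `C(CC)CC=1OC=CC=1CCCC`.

20

Hydrogens are implicit in SMILES; fill each atom to its normal valence:
  6 × C: 2 H each → 12
  2 × C: 3 H each → 6
  2 × C (aromatic): 1 H each → 2
  2 × C (aromatic): no H
  1 × O (aromatic): no H
  Total hydrogens = 20.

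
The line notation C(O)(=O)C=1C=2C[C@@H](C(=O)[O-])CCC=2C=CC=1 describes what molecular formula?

Heavy atoms from the SMILES: 12 C, 4 O.
Implicit hydrogens by atom environment:
  3 × C: 2 H each → 6
  3 × C (aromatic): 1 H each → 3
  3 × C (aromatic): no H
  2 × C: no H
  2 × O: no H
  1 × C: 1 H
  1 × O: 1 H
  1 × O (charge -1): no H
  Total hydrogens = 11.
Net charge -1.
Molecular formula: C12H11O4-

C12H11O4-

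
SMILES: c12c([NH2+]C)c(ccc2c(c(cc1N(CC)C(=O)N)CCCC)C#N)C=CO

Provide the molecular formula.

C21H27N4O2+

Heavy atoms from the SMILES: 21 C, 4 N, 2 O.
Implicit hydrogens by atom environment:
  7 × C (aromatic): no H
  4 × C: 2 H each → 8
  3 × C: 3 H each → 9
  3 × C (aromatic): 1 H each → 3
  2 × C: 1 H each → 2
  2 × C: no H
  2 × N: no H
  1 × N (charge +1): 2 H
  1 × N: 2 H
  1 × O: 1 H
  1 × O: no H
  Total hydrogens = 27.
Net charge +1.
Molecular formula: C21H27N4O2+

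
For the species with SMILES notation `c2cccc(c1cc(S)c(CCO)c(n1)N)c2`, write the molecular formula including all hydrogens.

Heavy atoms from the SMILES: 13 C, 2 N, 1 O, 1 S.
Implicit hydrogens by atom environment:
  6 × C (aromatic): 1 H each → 6
  5 × C (aromatic): no H
  2 × C: 2 H each → 4
  1 × N: 2 H
  1 × N (aromatic): no H
  1 × O: 1 H
  1 × S: 1 H
  Total hydrogens = 14.
Molecular formula: C13H14N2OS

C13H14N2OS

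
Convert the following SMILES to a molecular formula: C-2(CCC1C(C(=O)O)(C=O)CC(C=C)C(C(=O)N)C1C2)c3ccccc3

Heavy atoms from the SMILES: 21 C, 1 N, 4 O.
Implicit hydrogens by atom environment:
  7 × C: 1 H each → 7
  5 × C: 2 H each → 10
  5 × C (aromatic): 1 H each → 5
  3 × C: no H
  3 × O: no H
  1 × C (aromatic): no H
  1 × N: 2 H
  1 × O: 1 H
  Total hydrogens = 25.
Molecular formula: C21H25NO4

C21H25NO4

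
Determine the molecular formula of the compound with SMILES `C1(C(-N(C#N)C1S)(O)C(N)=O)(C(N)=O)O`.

C6H8N4O4S

Heavy atoms from the SMILES: 6 C, 4 N, 4 O, 1 S.
Implicit hydrogens by atom environment:
  5 × C: no H
  2 × N: 2 H each → 4
  2 × N: no H
  2 × O: 1 H each → 2
  2 × O: no H
  1 × C: 1 H
  1 × S: 1 H
  Total hydrogens = 8.
Molecular formula: C6H8N4O4S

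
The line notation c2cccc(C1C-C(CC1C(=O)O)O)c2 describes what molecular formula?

C12H14O3

Heavy atoms from the SMILES: 12 C, 3 O.
Implicit hydrogens by atom environment:
  5 × C (aromatic): 1 H each → 5
  3 × C: 1 H each → 3
  2 × C: 2 H each → 4
  2 × O: 1 H each → 2
  1 × C: no H
  1 × C (aromatic): no H
  1 × O: no H
  Total hydrogens = 14.
Molecular formula: C12H14O3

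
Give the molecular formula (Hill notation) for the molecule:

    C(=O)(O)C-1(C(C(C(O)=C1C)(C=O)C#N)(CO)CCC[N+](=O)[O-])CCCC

C17H24N2O7

Heavy atoms from the SMILES: 17 C, 2 N, 7 O.
Implicit hydrogens by atom environment:
  7 × C: 2 H each → 14
  7 × C: no H
  3 × O: 1 H each → 3
  3 × O: no H
  2 × C: 3 H each → 6
  1 × C: 1 H
  1 × N: no H
  1 × N (charge +1): no H
  1 × O (charge -1): no H
  Total hydrogens = 24.
Molecular formula: C17H24N2O7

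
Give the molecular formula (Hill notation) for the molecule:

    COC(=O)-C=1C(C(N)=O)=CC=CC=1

Heavy atoms from the SMILES: 9 C, 1 N, 3 O.
Implicit hydrogens by atom environment:
  4 × C (aromatic): 1 H each → 4
  3 × O: no H
  2 × C (aromatic): no H
  2 × C: no H
  1 × C: 3 H
  1 × N: 2 H
  Total hydrogens = 9.
Molecular formula: C9H9NO3

C9H9NO3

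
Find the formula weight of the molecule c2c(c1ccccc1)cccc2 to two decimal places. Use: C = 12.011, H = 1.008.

154.21

Molecular formula: C12H10.
M = 12×12.011 + 10×1.008 = 154.21 g/mol.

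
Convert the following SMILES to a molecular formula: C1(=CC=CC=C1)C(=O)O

Heavy atoms from the SMILES: 7 C, 2 O.
Implicit hydrogens by atom environment:
  5 × C (aromatic): 1 H each → 5
  1 × C (aromatic): no H
  1 × C: no H
  1 × O: 1 H
  1 × O: no H
  Total hydrogens = 6.
Molecular formula: C7H6O2

C7H6O2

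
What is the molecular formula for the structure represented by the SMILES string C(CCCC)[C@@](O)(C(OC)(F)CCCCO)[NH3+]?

C12H27FNO3+

Heavy atoms from the SMILES: 12 C, 1 F, 1 N, 3 O.
Implicit hydrogens by atom environment:
  8 × C: 2 H each → 16
  2 × C: 3 H each → 6
  2 × C: no H
  2 × O: 1 H each → 2
  1 × F: no H
  1 × N (charge +1): 3 H
  1 × O: no H
  Total hydrogens = 27.
Net charge +1.
Molecular formula: C12H27FNO3+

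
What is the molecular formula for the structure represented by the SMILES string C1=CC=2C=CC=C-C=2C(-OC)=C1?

Heavy atoms from the SMILES: 11 C, 1 O.
Implicit hydrogens by atom environment:
  7 × C (aromatic): 1 H each → 7
  3 × C (aromatic): no H
  1 × C: 3 H
  1 × O: no H
  Total hydrogens = 10.
Molecular formula: C11H10O

C11H10O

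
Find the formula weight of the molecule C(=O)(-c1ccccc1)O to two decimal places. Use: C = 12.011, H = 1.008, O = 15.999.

122.12

Molecular formula: C7H6O2.
M = 7×12.011 + 6×1.008 + 2×15.999 = 122.12 g/mol.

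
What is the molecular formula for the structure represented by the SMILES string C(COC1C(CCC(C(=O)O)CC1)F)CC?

C12H21FO3

Heavy atoms from the SMILES: 12 C, 1 F, 3 O.
Implicit hydrogens by atom environment:
  7 × C: 2 H each → 14
  3 × C: 1 H each → 3
  2 × O: no H
  1 × C: 3 H
  1 × C: no H
  1 × F: no H
  1 × O: 1 H
  Total hydrogens = 21.
Molecular formula: C12H21FO3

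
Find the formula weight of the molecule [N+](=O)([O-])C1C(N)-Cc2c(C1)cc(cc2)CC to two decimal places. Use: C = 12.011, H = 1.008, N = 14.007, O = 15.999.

Molecular formula: C12H16N2O2.
M = 12×12.011 + 16×1.008 + 2×14.007 + 2×15.999 = 220.27 g/mol.

220.27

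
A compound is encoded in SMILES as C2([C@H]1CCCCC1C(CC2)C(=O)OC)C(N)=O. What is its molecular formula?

C13H21NO3

Heavy atoms from the SMILES: 13 C, 1 N, 3 O.
Implicit hydrogens by atom environment:
  6 × C: 2 H each → 12
  4 × C: 1 H each → 4
  3 × O: no H
  2 × C: no H
  1 × C: 3 H
  1 × N: 2 H
  Total hydrogens = 21.
Molecular formula: C13H21NO3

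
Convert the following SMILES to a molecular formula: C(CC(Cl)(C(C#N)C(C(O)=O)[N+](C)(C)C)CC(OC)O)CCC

Heavy atoms from the SMILES: 16 C, 1 Cl, 2 N, 4 O.
Implicit hydrogens by atom environment:
  5 × C: 3 H each → 15
  5 × C: 2 H each → 10
  3 × C: 1 H each → 3
  3 × C: no H
  2 × O: 1 H each → 2
  2 × O: no H
  1 × Cl: no H
  1 × N (charge +1): no H
  1 × N: no H
  Total hydrogens = 30.
Net charge +1.
Molecular formula: C16H30ClN2O4+

C16H30ClN2O4+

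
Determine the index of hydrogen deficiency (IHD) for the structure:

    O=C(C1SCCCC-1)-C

2

Molecular formula from the SMILES: C7H12OS.
DoU = (2C + 2 + N − H − X)/2 = (2·7 + 2 + 0 − 12 − 0)/2 = 4/2 = 2.
(Structurally: 1 ring(s) + 1 π bond(s) = 2.)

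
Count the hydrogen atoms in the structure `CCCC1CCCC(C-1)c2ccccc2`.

22

Hydrogens are implicit in SMILES; fill each atom to its normal valence:
  6 × C: 2 H each → 12
  5 × C (aromatic): 1 H each → 5
  2 × C: 1 H each → 2
  1 × C: 3 H
  1 × C (aromatic): no H
  Total hydrogens = 22.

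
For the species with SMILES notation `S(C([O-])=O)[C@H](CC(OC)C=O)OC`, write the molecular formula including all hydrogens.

C7H11O5S-

Heavy atoms from the SMILES: 7 C, 5 O, 1 S.
Implicit hydrogens by atom environment:
  4 × O: no H
  3 × C: 1 H each → 3
  2 × C: 3 H each → 6
  1 × C: 2 H
  1 × C: no H
  1 × O (charge -1): no H
  1 × S: no H
  Total hydrogens = 11.
Net charge -1.
Molecular formula: C7H11O5S-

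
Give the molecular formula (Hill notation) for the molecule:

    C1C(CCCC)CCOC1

Heavy atoms from the SMILES: 9 C, 1 O.
Implicit hydrogens by atom environment:
  7 × C: 2 H each → 14
  1 × C: 3 H
  1 × C: 1 H
  1 × O: no H
  Total hydrogens = 18.
Molecular formula: C9H18O

C9H18O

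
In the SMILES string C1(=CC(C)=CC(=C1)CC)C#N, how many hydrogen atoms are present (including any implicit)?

Hydrogens are implicit in SMILES; fill each atom to its normal valence:
  3 × C (aromatic): 1 H each → 3
  3 × C (aromatic): no H
  2 × C: 3 H each → 6
  1 × C: 2 H
  1 × C: no H
  1 × N: no H
  Total hydrogens = 11.

11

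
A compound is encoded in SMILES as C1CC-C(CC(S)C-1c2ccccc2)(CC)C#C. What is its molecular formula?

Heavy atoms from the SMILES: 17 C, 1 S.
Implicit hydrogens by atom environment:
  5 × C: 2 H each → 10
  5 × C (aromatic): 1 H each → 5
  3 × C: 1 H each → 3
  2 × C: no H
  1 × C: 3 H
  1 × C (aromatic): no H
  1 × S: 1 H
  Total hydrogens = 22.
Molecular formula: C17H22S

C17H22S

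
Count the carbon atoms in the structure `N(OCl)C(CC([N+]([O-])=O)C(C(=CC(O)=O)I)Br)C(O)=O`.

The symbol for carbon appears 8 times in the SMILES. (Cl is a single chlorine, not C + l.)

8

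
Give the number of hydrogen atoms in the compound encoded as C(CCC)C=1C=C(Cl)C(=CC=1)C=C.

15

Hydrogens are implicit in SMILES; fill each atom to its normal valence:
  4 × C: 2 H each → 8
  3 × C (aromatic): 1 H each → 3
  3 × C (aromatic): no H
  1 × C: 3 H
  1 × C: 1 H
  1 × Cl: no H
  Total hydrogens = 15.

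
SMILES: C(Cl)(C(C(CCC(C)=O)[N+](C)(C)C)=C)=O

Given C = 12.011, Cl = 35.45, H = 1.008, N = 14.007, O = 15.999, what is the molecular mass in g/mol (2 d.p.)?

232.73

Molecular formula: C11H19ClNO2+.
M = 11×12.011 + 1×35.45 + 19×1.008 + 1×14.007 + 2×15.999 = 232.73 g/mol.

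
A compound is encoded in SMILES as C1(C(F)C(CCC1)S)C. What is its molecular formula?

Heavy atoms from the SMILES: 7 C, 1 F, 1 S.
Implicit hydrogens by atom environment:
  3 × C: 2 H each → 6
  3 × C: 1 H each → 3
  1 × C: 3 H
  1 × F: no H
  1 × S: 1 H
  Total hydrogens = 13.
Molecular formula: C7H13FS

C7H13FS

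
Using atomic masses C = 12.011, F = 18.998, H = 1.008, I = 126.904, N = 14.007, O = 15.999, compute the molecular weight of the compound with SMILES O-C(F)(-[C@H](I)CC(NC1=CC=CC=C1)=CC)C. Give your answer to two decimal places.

349.19

Molecular formula: C13H17FINO.
M = 13×12.011 + 1×18.998 + 17×1.008 + 1×126.904 + 1×14.007 + 1×15.999 = 349.19 g/mol.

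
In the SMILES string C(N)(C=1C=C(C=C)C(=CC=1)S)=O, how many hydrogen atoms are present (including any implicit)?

Hydrogens are implicit in SMILES; fill each atom to its normal valence:
  3 × C (aromatic): 1 H each → 3
  3 × C (aromatic): no H
  1 × C: 2 H
  1 × C: 1 H
  1 × C: no H
  1 × N: 2 H
  1 × O: no H
  1 × S: 1 H
  Total hydrogens = 9.

9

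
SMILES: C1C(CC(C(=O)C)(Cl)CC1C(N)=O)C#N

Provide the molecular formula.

Heavy atoms from the SMILES: 10 C, 1 Cl, 2 N, 2 O.
Implicit hydrogens by atom environment:
  4 × C: no H
  3 × C: 2 H each → 6
  2 × C: 1 H each → 2
  2 × O: no H
  1 × C: 3 H
  1 × Cl: no H
  1 × N: 2 H
  1 × N: no H
  Total hydrogens = 13.
Molecular formula: C10H13ClN2O2

C10H13ClN2O2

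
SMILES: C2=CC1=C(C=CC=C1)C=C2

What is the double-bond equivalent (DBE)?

Molecular formula from the SMILES: C10H8.
DoU = (2C + 2 + N − H − X)/2 = (2·10 + 2 + 0 − 8 − 0)/2 = 14/2 = 7.
(Structurally: 2 ring(s) + 5 π bond(s) = 7.)

7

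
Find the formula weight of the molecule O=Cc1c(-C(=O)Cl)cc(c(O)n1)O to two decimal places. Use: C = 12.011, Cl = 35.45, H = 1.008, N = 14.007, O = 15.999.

201.56

Molecular formula: C7H4ClNO4.
M = 7×12.011 + 1×35.45 + 4×1.008 + 1×14.007 + 4×15.999 = 201.56 g/mol.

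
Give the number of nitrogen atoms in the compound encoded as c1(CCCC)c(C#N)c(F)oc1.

1

The symbol for nitrogen appears 1 time in the SMILES.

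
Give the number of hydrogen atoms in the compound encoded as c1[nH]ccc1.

5

Hydrogens are implicit in SMILES; fill each atom to its normal valence:
  4 × C (aromatic): 1 H each → 4
  1 × N (aromatic): 1 H
  Total hydrogens = 5.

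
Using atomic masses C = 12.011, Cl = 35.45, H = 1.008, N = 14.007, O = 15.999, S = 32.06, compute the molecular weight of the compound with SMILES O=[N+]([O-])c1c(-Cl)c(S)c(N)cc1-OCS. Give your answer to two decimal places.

Molecular formula: C7H7ClN2O3S2.
M = 7×12.011 + 1×35.45 + 7×1.008 + 2×14.007 + 3×15.999 + 2×32.06 = 266.71 g/mol.

266.71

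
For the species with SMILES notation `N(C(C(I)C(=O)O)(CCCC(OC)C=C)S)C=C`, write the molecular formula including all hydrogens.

Heavy atoms from the SMILES: 12 C, 1 I, 1 N, 3 O, 1 S.
Implicit hydrogens by atom environment:
  5 × C: 2 H each → 10
  4 × C: 1 H each → 4
  2 × C: no H
  2 × O: no H
  1 × C: 3 H
  1 × I: no H
  1 × N: 1 H
  1 × O: 1 H
  1 × S: 1 H
  Total hydrogens = 20.
Molecular formula: C12H20INO3S

C12H20INO3S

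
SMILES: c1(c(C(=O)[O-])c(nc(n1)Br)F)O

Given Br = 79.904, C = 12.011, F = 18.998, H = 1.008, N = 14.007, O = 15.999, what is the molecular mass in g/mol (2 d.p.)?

Molecular formula: C5HBrFN2O3-.
M = 1×79.904 + 5×12.011 + 1×18.998 + 1×1.008 + 2×14.007 + 3×15.999 = 235.98 g/mol.

235.98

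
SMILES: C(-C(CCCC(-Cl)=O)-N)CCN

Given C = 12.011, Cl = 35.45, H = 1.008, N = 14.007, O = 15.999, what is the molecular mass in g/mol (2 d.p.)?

Molecular formula: C8H17ClN2O.
M = 8×12.011 + 1×35.45 + 17×1.008 + 2×14.007 + 1×15.999 = 192.69 g/mol.

192.69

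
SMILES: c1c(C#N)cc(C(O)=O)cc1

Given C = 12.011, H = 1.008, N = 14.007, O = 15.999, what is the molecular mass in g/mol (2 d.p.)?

147.13

Molecular formula: C8H5NO2.
M = 8×12.011 + 5×1.008 + 1×14.007 + 2×15.999 = 147.13 g/mol.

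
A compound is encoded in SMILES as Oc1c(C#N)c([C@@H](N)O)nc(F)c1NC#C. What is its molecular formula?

Heavy atoms from the SMILES: 9 C, 1 F, 4 N, 2 O.
Implicit hydrogens by atom environment:
  5 × C (aromatic): no H
  2 × C: 1 H each → 2
  2 × C: no H
  2 × O: 1 H each → 2
  1 × F: no H
  1 × N: 2 H
  1 × N: 1 H
  1 × N (aromatic): no H
  1 × N: no H
  Total hydrogens = 7.
Molecular formula: C9H7FN4O2

C9H7FN4O2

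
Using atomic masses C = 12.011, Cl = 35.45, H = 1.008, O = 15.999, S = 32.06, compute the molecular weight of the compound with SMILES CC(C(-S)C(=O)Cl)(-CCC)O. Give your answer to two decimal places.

196.69

Molecular formula: C7H13ClO2S.
M = 7×12.011 + 1×35.45 + 13×1.008 + 2×15.999 + 1×32.06 = 196.69 g/mol.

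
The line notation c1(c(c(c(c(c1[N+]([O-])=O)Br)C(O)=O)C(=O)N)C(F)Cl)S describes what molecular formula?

Heavy atoms from the SMILES: 1 Br, 9 C, 1 Cl, 1 F, 2 N, 5 O, 1 S.
Implicit hydrogens by atom environment:
  6 × C (aromatic): no H
  3 × O: no H
  2 × C: no H
  1 × Br: no H
  1 × C: 1 H
  1 × Cl: no H
  1 × F: no H
  1 × N: 2 H
  1 × N (charge +1): no H
  1 × O: 1 H
  1 × O (charge -1): no H
  1 × S: 1 H
  Total hydrogens = 5.
Molecular formula: C9H5BrClFN2O5S

C9H5BrClFN2O5S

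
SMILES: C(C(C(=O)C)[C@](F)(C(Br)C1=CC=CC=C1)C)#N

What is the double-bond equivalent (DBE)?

7

Molecular formula from the SMILES: C13H13BrFNO.
DoU = (2C + 2 + N − H − X)/2 = (2·13 + 2 + 1 − 13 − 2)/2 = 14/2 = 7.
(Structurally: 1 ring(s) + 6 π bond(s) = 7.)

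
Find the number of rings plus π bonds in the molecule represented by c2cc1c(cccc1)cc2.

Molecular formula from the SMILES: C10H8.
DoU = (2C + 2 + N − H − X)/2 = (2·10 + 2 + 0 − 8 − 0)/2 = 14/2 = 7.
(Structurally: 2 ring(s) + 5 π bond(s) = 7.)

7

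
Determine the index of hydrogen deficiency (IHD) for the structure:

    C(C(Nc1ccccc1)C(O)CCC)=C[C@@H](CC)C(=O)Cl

6

Molecular formula from the SMILES: C17H24ClNO2.
DoU = (2C + 2 + N − H − X)/2 = (2·17 + 2 + 1 − 24 − 1)/2 = 12/2 = 6.
(Structurally: 1 ring(s) + 5 π bond(s) = 6.)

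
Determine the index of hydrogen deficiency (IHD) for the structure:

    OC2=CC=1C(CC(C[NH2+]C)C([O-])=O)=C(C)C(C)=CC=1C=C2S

8

Molecular formula from the SMILES: C17H21NO3S.
DoU = (2C + 2 + N − H − X)/2 = (2·17 + 2 + 1 − 21 − 0)/2 = 16/2 = 8.
(Structurally: 2 ring(s) + 6 π bond(s) = 8.)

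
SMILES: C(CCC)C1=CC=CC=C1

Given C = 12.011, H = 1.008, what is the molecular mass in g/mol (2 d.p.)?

Molecular formula: C10H14.
M = 10×12.011 + 14×1.008 = 134.22 g/mol.

134.22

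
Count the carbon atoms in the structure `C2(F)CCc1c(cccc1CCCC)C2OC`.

The symbol for carbon appears 15 times in the SMILES. Lowercase c denotes aromatic carbon and counts toward C.

15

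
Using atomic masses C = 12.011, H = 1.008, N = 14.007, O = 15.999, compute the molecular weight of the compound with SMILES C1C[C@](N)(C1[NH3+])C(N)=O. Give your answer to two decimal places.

130.17

Molecular formula: C5H12N3O+.
M = 5×12.011 + 12×1.008 + 3×14.007 + 1×15.999 = 130.17 g/mol.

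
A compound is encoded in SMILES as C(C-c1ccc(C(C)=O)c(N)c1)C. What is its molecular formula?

C11H15NO

Heavy atoms from the SMILES: 11 C, 1 N, 1 O.
Implicit hydrogens by atom environment:
  3 × C (aromatic): 1 H each → 3
  3 × C (aromatic): no H
  2 × C: 3 H each → 6
  2 × C: 2 H each → 4
  1 × C: no H
  1 × N: 2 H
  1 × O: no H
  Total hydrogens = 15.
Molecular formula: C11H15NO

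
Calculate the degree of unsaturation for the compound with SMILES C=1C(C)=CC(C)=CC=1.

Molecular formula from the SMILES: C8H10.
DoU = (2C + 2 + N − H − X)/2 = (2·8 + 2 + 0 − 10 − 0)/2 = 8/2 = 4.
(Structurally: 1 ring(s) + 3 π bond(s) = 4.)

4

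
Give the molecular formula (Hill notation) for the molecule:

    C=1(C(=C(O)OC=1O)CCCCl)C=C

Heavy atoms from the SMILES: 9 C, 1 Cl, 3 O.
Implicit hydrogens by atom environment:
  4 × C: 2 H each → 8
  4 × C (aromatic): no H
  2 × O: 1 H each → 2
  1 × C: 1 H
  1 × Cl: no H
  1 × O (aromatic): no H
  Total hydrogens = 11.
Molecular formula: C9H11ClO3

C9H11ClO3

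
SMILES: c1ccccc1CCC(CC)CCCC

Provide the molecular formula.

C15H24

Heavy atoms from the SMILES: 15 C.
Implicit hydrogens by atom environment:
  6 × C: 2 H each → 12
  5 × C (aromatic): 1 H each → 5
  2 × C: 3 H each → 6
  1 × C: 1 H
  1 × C (aromatic): no H
  Total hydrogens = 24.
Molecular formula: C15H24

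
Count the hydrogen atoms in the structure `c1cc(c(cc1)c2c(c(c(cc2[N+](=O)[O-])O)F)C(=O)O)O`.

Hydrogens are implicit in SMILES; fill each atom to its normal valence:
  7 × C (aromatic): no H
  5 × C (aromatic): 1 H each → 5
  3 × O: 1 H each → 3
  2 × O: no H
  1 × C: no H
  1 × F: no H
  1 × N (charge +1): no H
  1 × O (charge -1): no H
  Total hydrogens = 8.

8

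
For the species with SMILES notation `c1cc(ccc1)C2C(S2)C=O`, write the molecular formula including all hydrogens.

C9H8OS

Heavy atoms from the SMILES: 9 C, 1 O, 1 S.
Implicit hydrogens by atom environment:
  5 × C (aromatic): 1 H each → 5
  3 × C: 1 H each → 3
  1 × C (aromatic): no H
  1 × O: no H
  1 × S: no H
  Total hydrogens = 8.
Molecular formula: C9H8OS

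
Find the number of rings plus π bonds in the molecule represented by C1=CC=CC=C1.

4

Molecular formula from the SMILES: C6H6.
DoU = (2C + 2 + N − H − X)/2 = (2·6 + 2 + 0 − 6 − 0)/2 = 8/2 = 4.
(Structurally: 1 ring(s) + 3 π bond(s) = 4.)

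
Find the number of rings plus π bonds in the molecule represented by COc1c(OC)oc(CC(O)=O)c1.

4

Molecular formula from the SMILES: C8H10O5.
DoU = (2C + 2 + N − H − X)/2 = (2·8 + 2 + 0 − 10 − 0)/2 = 8/2 = 4.
(Structurally: 1 ring(s) + 3 π bond(s) = 4.)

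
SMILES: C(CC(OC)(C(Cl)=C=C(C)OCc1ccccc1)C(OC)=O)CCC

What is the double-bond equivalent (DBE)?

7

Molecular formula from the SMILES: C20H27ClO4.
DoU = (2C + 2 + N − H − X)/2 = (2·20 + 2 + 0 − 27 − 1)/2 = 14/2 = 7.
(Structurally: 1 ring(s) + 6 π bond(s) = 7.)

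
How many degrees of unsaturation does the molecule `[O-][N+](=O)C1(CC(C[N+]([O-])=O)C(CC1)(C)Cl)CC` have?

Molecular formula from the SMILES: C10H17ClN2O4.
DoU = (2C + 2 + N − H − X)/2 = (2·10 + 2 + 2 − 17 − 1)/2 = 6/2 = 3.
(Structurally: 1 ring(s) + 2 π bond(s) = 3.)

3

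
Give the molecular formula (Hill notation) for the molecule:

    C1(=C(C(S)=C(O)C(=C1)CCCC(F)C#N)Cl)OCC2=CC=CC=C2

Heavy atoms from the SMILES: 18 C, 1 Cl, 1 F, 1 N, 2 O, 1 S.
Implicit hydrogens by atom environment:
  6 × C (aromatic): 1 H each → 6
  6 × C (aromatic): no H
  4 × C: 2 H each → 8
  1 × C: 1 H
  1 × C: no H
  1 × Cl: no H
  1 × F: no H
  1 × N: no H
  1 × O: 1 H
  1 × O: no H
  1 × S: 1 H
  Total hydrogens = 17.
Molecular formula: C18H17ClFNO2S

C18H17ClFNO2S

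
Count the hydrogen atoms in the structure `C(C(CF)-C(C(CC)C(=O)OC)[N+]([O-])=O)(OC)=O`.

16

Hydrogens are implicit in SMILES; fill each atom to its normal valence:
  5 × O: no H
  3 × C: 3 H each → 9
  3 × C: 1 H each → 3
  2 × C: 2 H each → 4
  2 × C: no H
  1 × F: no H
  1 × N (charge +1): no H
  1 × O (charge -1): no H
  Total hydrogens = 16.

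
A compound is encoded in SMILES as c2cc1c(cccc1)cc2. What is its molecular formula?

C10H8

Heavy atoms from the SMILES: 10 C.
Implicit hydrogens by atom environment:
  8 × C (aromatic): 1 H each → 8
  2 × C (aromatic): no H
  Total hydrogens = 8.
Molecular formula: C10H8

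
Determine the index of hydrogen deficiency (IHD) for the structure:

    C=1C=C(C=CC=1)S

Molecular formula from the SMILES: C6H6S.
DoU = (2C + 2 + N − H − X)/2 = (2·6 + 2 + 0 − 6 − 0)/2 = 8/2 = 4.
(Structurally: 1 ring(s) + 3 π bond(s) = 4.)

4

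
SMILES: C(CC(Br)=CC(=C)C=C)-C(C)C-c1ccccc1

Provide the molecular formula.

C17H21Br

Heavy atoms from the SMILES: 1 Br, 17 C.
Implicit hydrogens by atom environment:
  5 × C: 2 H each → 10
  5 × C (aromatic): 1 H each → 5
  3 × C: 1 H each → 3
  2 × C: no H
  1 × Br: no H
  1 × C: 3 H
  1 × C (aromatic): no H
  Total hydrogens = 21.
Molecular formula: C17H21Br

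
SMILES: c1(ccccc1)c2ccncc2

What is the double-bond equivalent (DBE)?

8

Molecular formula from the SMILES: C11H9N.
DoU = (2C + 2 + N − H − X)/2 = (2·11 + 2 + 1 − 9 − 0)/2 = 16/2 = 8.
(Structurally: 2 ring(s) + 6 π bond(s) = 8.)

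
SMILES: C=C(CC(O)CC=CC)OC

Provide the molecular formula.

Heavy atoms from the SMILES: 9 C, 2 O.
Implicit hydrogens by atom environment:
  3 × C: 2 H each → 6
  3 × C: 1 H each → 3
  2 × C: 3 H each → 6
  1 × C: no H
  1 × O: 1 H
  1 × O: no H
  Total hydrogens = 16.
Molecular formula: C9H16O2

C9H16O2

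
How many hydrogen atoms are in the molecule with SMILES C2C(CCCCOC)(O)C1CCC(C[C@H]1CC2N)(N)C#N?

29

Hydrogens are implicit in SMILES; fill each atom to its normal valence:
  9 × C: 2 H each → 18
  3 × C: 1 H each → 3
  3 × C: no H
  2 × N: 2 H each → 4
  1 × C: 3 H
  1 × N: no H
  1 × O: 1 H
  1 × O: no H
  Total hydrogens = 29.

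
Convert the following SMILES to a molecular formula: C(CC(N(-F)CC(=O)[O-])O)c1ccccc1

C11H13FNO3-

Heavy atoms from the SMILES: 11 C, 1 F, 1 N, 3 O.
Implicit hydrogens by atom environment:
  5 × C (aromatic): 1 H each → 5
  3 × C: 2 H each → 6
  1 × C: 1 H
  1 × C: no H
  1 × C (aromatic): no H
  1 × F: no H
  1 × N: no H
  1 × O: 1 H
  1 × O: no H
  1 × O (charge -1): no H
  Total hydrogens = 13.
Net charge -1.
Molecular formula: C11H13FNO3-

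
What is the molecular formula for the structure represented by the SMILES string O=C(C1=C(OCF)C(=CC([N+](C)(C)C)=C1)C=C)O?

C13H17FNO3+

Heavy atoms from the SMILES: 13 C, 1 F, 1 N, 3 O.
Implicit hydrogens by atom environment:
  4 × C (aromatic): no H
  3 × C: 3 H each → 9
  2 × C: 2 H each → 4
  2 × C (aromatic): 1 H each → 2
  2 × O: no H
  1 × C: 1 H
  1 × C: no H
  1 × F: no H
  1 × N (charge +1): no H
  1 × O: 1 H
  Total hydrogens = 17.
Net charge +1.
Molecular formula: C13H17FNO3+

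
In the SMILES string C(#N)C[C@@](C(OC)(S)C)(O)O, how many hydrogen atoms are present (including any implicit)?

Hydrogens are implicit in SMILES; fill each atom to its normal valence:
  3 × C: no H
  2 × C: 3 H each → 6
  2 × O: 1 H each → 2
  1 × C: 2 H
  1 × N: no H
  1 × O: no H
  1 × S: 1 H
  Total hydrogens = 11.

11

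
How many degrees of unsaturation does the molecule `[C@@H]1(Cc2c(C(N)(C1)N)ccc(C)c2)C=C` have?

Molecular formula from the SMILES: C13H18N2.
DoU = (2C + 2 + N − H − X)/2 = (2·13 + 2 + 2 − 18 − 0)/2 = 12/2 = 6.
(Structurally: 2 ring(s) + 4 π bond(s) = 6.)

6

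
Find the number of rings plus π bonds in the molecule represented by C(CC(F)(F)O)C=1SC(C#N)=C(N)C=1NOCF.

Molecular formula from the SMILES: C9H10F3N3O2S.
DoU = (2C + 2 + N − H − X)/2 = (2·9 + 2 + 3 − 10 − 3)/2 = 10/2 = 5.
(Structurally: 1 ring(s) + 4 π bond(s) = 5.)

5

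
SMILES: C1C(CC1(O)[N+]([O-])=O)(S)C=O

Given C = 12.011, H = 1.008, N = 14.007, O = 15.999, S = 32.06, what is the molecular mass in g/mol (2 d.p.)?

Molecular formula: C5H7NO4S.
M = 5×12.011 + 7×1.008 + 1×14.007 + 4×15.999 + 1×32.06 = 177.17 g/mol.

177.17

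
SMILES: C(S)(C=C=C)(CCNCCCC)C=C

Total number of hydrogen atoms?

21

Hydrogens are implicit in SMILES; fill each atom to its normal valence:
  7 × C: 2 H each → 14
  2 × C: 1 H each → 2
  2 × C: no H
  1 × C: 3 H
  1 × N: 1 H
  1 × S: 1 H
  Total hydrogens = 21.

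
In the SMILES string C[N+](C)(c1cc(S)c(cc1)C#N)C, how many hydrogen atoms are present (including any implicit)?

13

Hydrogens are implicit in SMILES; fill each atom to its normal valence:
  3 × C: 3 H each → 9
  3 × C (aromatic): 1 H each → 3
  3 × C (aromatic): no H
  1 × C: no H
  1 × N: no H
  1 × N (charge +1): no H
  1 × S: 1 H
  Total hydrogens = 13.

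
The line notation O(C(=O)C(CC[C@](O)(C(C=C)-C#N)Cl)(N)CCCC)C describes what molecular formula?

C14H23ClN2O3

Heavy atoms from the SMILES: 14 C, 1 Cl, 2 N, 3 O.
Implicit hydrogens by atom environment:
  6 × C: 2 H each → 12
  4 × C: no H
  2 × C: 3 H each → 6
  2 × C: 1 H each → 2
  2 × O: no H
  1 × Cl: no H
  1 × N: 2 H
  1 × N: no H
  1 × O: 1 H
  Total hydrogens = 23.
Molecular formula: C14H23ClN2O3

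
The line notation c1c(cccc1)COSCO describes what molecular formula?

Heavy atoms from the SMILES: 8 C, 2 O, 1 S.
Implicit hydrogens by atom environment:
  5 × C (aromatic): 1 H each → 5
  2 × C: 2 H each → 4
  1 × C (aromatic): no H
  1 × O: 1 H
  1 × O: no H
  1 × S: no H
  Total hydrogens = 10.
Molecular formula: C8H10O2S

C8H10O2S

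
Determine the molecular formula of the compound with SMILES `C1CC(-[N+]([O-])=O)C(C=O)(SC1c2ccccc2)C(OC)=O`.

C14H15NO5S

Heavy atoms from the SMILES: 14 C, 1 N, 5 O, 1 S.
Implicit hydrogens by atom environment:
  5 × C (aromatic): 1 H each → 5
  4 × O: no H
  3 × C: 1 H each → 3
  2 × C: 2 H each → 4
  2 × C: no H
  1 × C: 3 H
  1 × C (aromatic): no H
  1 × N (charge +1): no H
  1 × O (charge -1): no H
  1 × S: no H
  Total hydrogens = 15.
Molecular formula: C14H15NO5S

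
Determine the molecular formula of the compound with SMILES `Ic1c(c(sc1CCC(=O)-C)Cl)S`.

C8H8ClIOS2

Heavy atoms from the SMILES: 8 C, 1 Cl, 1 I, 1 O, 2 S.
Implicit hydrogens by atom environment:
  4 × C (aromatic): no H
  2 × C: 2 H each → 4
  1 × C: 3 H
  1 × C: no H
  1 × Cl: no H
  1 × I: no H
  1 × O: no H
  1 × S: 1 H
  1 × S (aromatic): no H
  Total hydrogens = 8.
Molecular formula: C8H8ClIOS2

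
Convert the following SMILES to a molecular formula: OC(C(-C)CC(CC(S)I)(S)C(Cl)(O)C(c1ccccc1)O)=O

C15H20ClIO4S2

Heavy atoms from the SMILES: 15 C, 1 Cl, 1 I, 4 O, 2 S.
Implicit hydrogens by atom environment:
  5 × C (aromatic): 1 H each → 5
  3 × C: 1 H each → 3
  3 × C: no H
  3 × O: 1 H each → 3
  2 × C: 2 H each → 4
  2 × S: 1 H each → 2
  1 × C: 3 H
  1 × C (aromatic): no H
  1 × Cl: no H
  1 × I: no H
  1 × O: no H
  Total hydrogens = 20.
Molecular formula: C15H20ClIO4S2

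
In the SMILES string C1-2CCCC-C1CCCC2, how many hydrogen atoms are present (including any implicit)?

18

Hydrogens are implicit in SMILES; fill each atom to its normal valence:
  8 × C: 2 H each → 16
  2 × C: 1 H each → 2
  Total hydrogens = 18.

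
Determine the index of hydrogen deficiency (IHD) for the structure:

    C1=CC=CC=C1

4

Molecular formula from the SMILES: C6H6.
DoU = (2C + 2 + N − H − X)/2 = (2·6 + 2 + 0 − 6 − 0)/2 = 8/2 = 4.
(Structurally: 1 ring(s) + 3 π bond(s) = 4.)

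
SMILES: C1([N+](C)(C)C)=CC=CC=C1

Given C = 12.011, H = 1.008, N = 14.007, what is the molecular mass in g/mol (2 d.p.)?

Molecular formula: C9H14N+.
M = 9×12.011 + 14×1.008 + 1×14.007 = 136.22 g/mol.

136.22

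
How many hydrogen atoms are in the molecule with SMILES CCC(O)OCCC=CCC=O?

16

Hydrogens are implicit in SMILES; fill each atom to its normal valence:
  4 × C: 2 H each → 8
  4 × C: 1 H each → 4
  2 × O: no H
  1 × C: 3 H
  1 × O: 1 H
  Total hydrogens = 16.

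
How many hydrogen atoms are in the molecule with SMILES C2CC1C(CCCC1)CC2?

18

Hydrogens are implicit in SMILES; fill each atom to its normal valence:
  8 × C: 2 H each → 16
  2 × C: 1 H each → 2
  Total hydrogens = 18.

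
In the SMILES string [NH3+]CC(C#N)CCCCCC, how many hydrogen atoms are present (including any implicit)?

Hydrogens are implicit in SMILES; fill each atom to its normal valence:
  6 × C: 2 H each → 12
  1 × C: 3 H
  1 × C: 1 H
  1 × C: no H
  1 × N (charge +1): 3 H
  1 × N: no H
  Total hydrogens = 19.

19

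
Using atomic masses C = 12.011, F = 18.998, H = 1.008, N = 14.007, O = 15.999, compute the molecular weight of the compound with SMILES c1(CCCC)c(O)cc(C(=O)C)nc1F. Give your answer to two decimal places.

211.24

Molecular formula: C11H14FNO2.
M = 11×12.011 + 1×18.998 + 14×1.008 + 1×14.007 + 2×15.999 = 211.24 g/mol.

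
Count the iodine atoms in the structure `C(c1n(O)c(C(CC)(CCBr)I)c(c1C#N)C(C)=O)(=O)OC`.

The symbol for iodine appears 1 time in the SMILES.

1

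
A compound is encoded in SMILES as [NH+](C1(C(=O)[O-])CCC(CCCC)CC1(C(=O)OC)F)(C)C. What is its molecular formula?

C15H26FNO4

Heavy atoms from the SMILES: 15 C, 1 F, 1 N, 4 O.
Implicit hydrogens by atom environment:
  6 × C: 2 H each → 12
  4 × C: 3 H each → 12
  4 × C: no H
  3 × O: no H
  1 × C: 1 H
  1 × F: no H
  1 × N (charge +1): 1 H
  1 × O (charge -1): no H
  Total hydrogens = 26.
Molecular formula: C15H26FNO4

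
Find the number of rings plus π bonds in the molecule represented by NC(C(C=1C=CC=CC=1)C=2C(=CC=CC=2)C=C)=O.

10

Molecular formula from the SMILES: C16H15NO.
DoU = (2C + 2 + N − H − X)/2 = (2·16 + 2 + 1 − 15 − 0)/2 = 20/2 = 10.
(Structurally: 2 ring(s) + 8 π bond(s) = 10.)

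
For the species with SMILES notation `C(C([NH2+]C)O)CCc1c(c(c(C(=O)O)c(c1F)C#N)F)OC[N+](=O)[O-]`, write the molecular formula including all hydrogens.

C14H16F2N3O6+

Heavy atoms from the SMILES: 14 C, 2 F, 3 N, 6 O.
Implicit hydrogens by atom environment:
  6 × C (aromatic): no H
  4 × C: 2 H each → 8
  3 × O: no H
  2 × C: no H
  2 × F: no H
  2 × O: 1 H each → 2
  1 × C: 3 H
  1 × C: 1 H
  1 × N (charge +1): 2 H
  1 × N: no H
  1 × N (charge +1): no H
  1 × O (charge -1): no H
  Total hydrogens = 16.
Net charge +1.
Molecular formula: C14H16F2N3O6+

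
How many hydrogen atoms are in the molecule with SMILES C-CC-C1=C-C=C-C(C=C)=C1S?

14

Hydrogens are implicit in SMILES; fill each atom to its normal valence:
  3 × C: 2 H each → 6
  3 × C (aromatic): 1 H each → 3
  3 × C (aromatic): no H
  1 × C: 3 H
  1 × C: 1 H
  1 × S: 1 H
  Total hydrogens = 14.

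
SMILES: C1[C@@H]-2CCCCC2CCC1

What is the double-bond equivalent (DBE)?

2

Molecular formula from the SMILES: C10H18.
DoU = (2C + 2 + N − H − X)/2 = (2·10 + 2 + 0 − 18 − 0)/2 = 4/2 = 2.
(Structurally: 2 ring(s) + 0 π bond(s) = 2.)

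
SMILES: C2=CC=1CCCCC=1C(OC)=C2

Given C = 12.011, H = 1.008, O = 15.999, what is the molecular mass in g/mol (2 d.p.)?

162.23

Molecular formula: C11H14O.
M = 11×12.011 + 14×1.008 + 1×15.999 = 162.23 g/mol.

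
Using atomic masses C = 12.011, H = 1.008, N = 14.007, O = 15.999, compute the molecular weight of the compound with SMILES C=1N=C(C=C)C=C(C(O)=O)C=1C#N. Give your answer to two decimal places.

Molecular formula: C9H6N2O2.
M = 9×12.011 + 6×1.008 + 2×14.007 + 2×15.999 = 174.16 g/mol.

174.16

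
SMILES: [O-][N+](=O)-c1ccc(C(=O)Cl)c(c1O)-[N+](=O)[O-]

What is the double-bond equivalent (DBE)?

7

Molecular formula from the SMILES: C7H3ClN2O6.
DoU = (2C + 2 + N − H − X)/2 = (2·7 + 2 + 2 − 3 − 1)/2 = 14/2 = 7.
(Structurally: 1 ring(s) + 6 π bond(s) = 7.)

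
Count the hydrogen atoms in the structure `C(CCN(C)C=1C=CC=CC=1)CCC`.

21

Hydrogens are implicit in SMILES; fill each atom to its normal valence:
  5 × C: 2 H each → 10
  5 × C (aromatic): 1 H each → 5
  2 × C: 3 H each → 6
  1 × C (aromatic): no H
  1 × N: no H
  Total hydrogens = 21.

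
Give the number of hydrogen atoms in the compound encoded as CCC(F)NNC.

11

Hydrogens are implicit in SMILES; fill each atom to its normal valence:
  2 × C: 3 H each → 6
  2 × N: 1 H each → 2
  1 × C: 2 H
  1 × C: 1 H
  1 × F: no H
  Total hydrogens = 11.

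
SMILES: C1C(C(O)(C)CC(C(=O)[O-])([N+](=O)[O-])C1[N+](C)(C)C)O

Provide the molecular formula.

Heavy atoms from the SMILES: 11 C, 2 N, 6 O.
Implicit hydrogens by atom environment:
  4 × C: 3 H each → 12
  3 × C: no H
  2 × C: 2 H each → 4
  2 × C: 1 H each → 2
  2 × N (charge +1): no H
  2 × O: 1 H each → 2
  2 × O: no H
  2 × O (charge -1): no H
  Total hydrogens = 20.
Molecular formula: C11H20N2O6

C11H20N2O6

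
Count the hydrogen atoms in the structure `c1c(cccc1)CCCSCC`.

16

Hydrogens are implicit in SMILES; fill each atom to its normal valence:
  5 × C (aromatic): 1 H each → 5
  4 × C: 2 H each → 8
  1 × C: 3 H
  1 × C (aromatic): no H
  1 × S: no H
  Total hydrogens = 16.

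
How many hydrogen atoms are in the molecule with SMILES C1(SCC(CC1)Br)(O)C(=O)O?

Hydrogens are implicit in SMILES; fill each atom to its normal valence:
  3 × C: 2 H each → 6
  2 × C: no H
  2 × O: 1 H each → 2
  1 × Br: no H
  1 × C: 1 H
  1 × O: no H
  1 × S: no H
  Total hydrogens = 9.

9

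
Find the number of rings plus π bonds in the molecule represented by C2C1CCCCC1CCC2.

Molecular formula from the SMILES: C10H18.
DoU = (2C + 2 + N − H − X)/2 = (2·10 + 2 + 0 − 18 − 0)/2 = 4/2 = 2.
(Structurally: 2 ring(s) + 0 π bond(s) = 2.)

2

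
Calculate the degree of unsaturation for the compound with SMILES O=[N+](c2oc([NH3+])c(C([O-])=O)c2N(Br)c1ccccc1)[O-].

9

Molecular formula from the SMILES: C11H8BrN3O5.
DoU = (2C + 2 + N − H − X)/2 = (2·11 + 2 + 3 − 8 − 1)/2 = 18/2 = 9.
(Structurally: 2 ring(s) + 7 π bond(s) = 9.)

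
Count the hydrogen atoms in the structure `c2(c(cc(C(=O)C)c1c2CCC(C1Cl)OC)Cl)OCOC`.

Hydrogens are implicit in SMILES; fill each atom to its normal valence:
  5 × C (aromatic): no H
  4 × O: no H
  3 × C: 3 H each → 9
  3 × C: 2 H each → 6
  2 × C: 1 H each → 2
  2 × Cl: no H
  1 × C (aromatic): 1 H
  1 × C: no H
  Total hydrogens = 18.

18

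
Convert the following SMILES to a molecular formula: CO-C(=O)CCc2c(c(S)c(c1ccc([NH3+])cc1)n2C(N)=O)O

C15H18N3O4S+

Heavy atoms from the SMILES: 15 C, 3 N, 4 O, 1 S.
Implicit hydrogens by atom environment:
  6 × C (aromatic): no H
  4 × C (aromatic): 1 H each → 4
  3 × O: no H
  2 × C: 2 H each → 4
  2 × C: no H
  1 × C: 3 H
  1 × N (charge +1): 3 H
  1 × N: 2 H
  1 × N (aromatic): no H
  1 × O: 1 H
  1 × S: 1 H
  Total hydrogens = 18.
Net charge +1.
Molecular formula: C15H18N3O4S+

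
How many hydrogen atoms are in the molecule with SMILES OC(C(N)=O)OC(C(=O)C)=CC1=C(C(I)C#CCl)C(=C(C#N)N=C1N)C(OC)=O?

Hydrogens are implicit in SMILES; fill each atom to its normal valence:
  7 × C: no H
  5 × C (aromatic): no H
  5 × O: no H
  3 × C: 1 H each → 3
  2 × C: 3 H each → 6
  2 × N: 2 H each → 4
  1 × Cl: no H
  1 × I: no H
  1 × N (aromatic): no H
  1 × N: no H
  1 × O: 1 H
  Total hydrogens = 14.

14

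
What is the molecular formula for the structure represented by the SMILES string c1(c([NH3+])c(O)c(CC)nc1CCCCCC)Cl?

C13H22ClN2O+

Heavy atoms from the SMILES: 13 C, 1 Cl, 2 N, 1 O.
Implicit hydrogens by atom environment:
  6 × C: 2 H each → 12
  5 × C (aromatic): no H
  2 × C: 3 H each → 6
  1 × Cl: no H
  1 × N (charge +1): 3 H
  1 × N (aromatic): no H
  1 × O: 1 H
  Total hydrogens = 22.
Net charge +1.
Molecular formula: C13H22ClN2O+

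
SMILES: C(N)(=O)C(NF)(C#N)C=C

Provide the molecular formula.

Heavy atoms from the SMILES: 5 C, 1 F, 3 N, 1 O.
Implicit hydrogens by atom environment:
  3 × C: no H
  1 × C: 2 H
  1 × C: 1 H
  1 × F: no H
  1 × N: 2 H
  1 × N: 1 H
  1 × N: no H
  1 × O: no H
  Total hydrogens = 6.
Molecular formula: C5H6FN3O

C5H6FN3O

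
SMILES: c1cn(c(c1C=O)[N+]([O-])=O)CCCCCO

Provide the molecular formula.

C10H14N2O4

Heavy atoms from the SMILES: 10 C, 2 N, 4 O.
Implicit hydrogens by atom environment:
  5 × C: 2 H each → 10
  2 × C (aromatic): 1 H each → 2
  2 × C (aromatic): no H
  2 × O: no H
  1 × C: 1 H
  1 × N (aromatic): no H
  1 × N (charge +1): no H
  1 × O: 1 H
  1 × O (charge -1): no H
  Total hydrogens = 14.
Molecular formula: C10H14N2O4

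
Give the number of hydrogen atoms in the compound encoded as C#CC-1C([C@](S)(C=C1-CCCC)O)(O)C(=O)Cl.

Hydrogens are implicit in SMILES; fill each atom to its normal valence:
  5 × C: no H
  3 × C: 2 H each → 6
  3 × C: 1 H each → 3
  2 × O: 1 H each → 2
  1 × C: 3 H
  1 × Cl: no H
  1 × O: no H
  1 × S: 1 H
  Total hydrogens = 15.

15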